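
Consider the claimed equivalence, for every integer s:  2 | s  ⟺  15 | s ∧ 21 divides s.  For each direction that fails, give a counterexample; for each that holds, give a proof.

[⇒] This fails: take s = 2. Certainly 2 ∣ 2, but 15 ∤ 2.

[⇐] This fails: take s = 105. Both 15 ∣ 105 and 21 ∣ 105, yet 105 is not a multiple of 2 (since 105 = 52·2 + 1), so 2 ∤ 105.

Neither implication holds.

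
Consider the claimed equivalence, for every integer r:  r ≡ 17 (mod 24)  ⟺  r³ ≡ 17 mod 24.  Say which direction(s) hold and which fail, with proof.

Forward direction. Suppose r ≡ 17 (mod 24). Write r = 24j + 17. Then (24j + 17)³ = 13824j³ + 29376j² + 20808j + 4913 = 24(576j³ + 1224j² + 867j + 204) + 17, so r³ ≡ 17 (mod 24).

Converse. Suppose r³ ≡ 17 (mod 24). The only residue r in {0, …, 23} with r³ ≡ 17 (mod 24) is r = 17, so r ≡ 17 (mod 24).

Both implications hold.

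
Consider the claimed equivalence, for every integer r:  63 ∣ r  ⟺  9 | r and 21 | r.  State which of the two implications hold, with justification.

Both directions hold; the statement is true.

(⟹) If 63 ∣ r, write r = 63q. Since 63 = 7·9, r = 9·(7q), so 9 ∣ r; and since 63 = 3·21, r = 21·(3q), so 21 ∣ r.

(⟸) Suppose 9 ∣ r and 21 ∣ r. Any common multiple of 9 and 21 is a multiple of their lcm; here lcm(9, 21) = 9·21/gcd(9, 21) = 189/3 = 63, so 63 ∣ r.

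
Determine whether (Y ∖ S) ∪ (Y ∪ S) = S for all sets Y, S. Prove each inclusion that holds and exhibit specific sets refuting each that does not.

(⊇) Let x ∈ S. Then either x ∈ S and x ∉ Y; or x ∈ Y ∩ S. In each case x ∈ (Y ∖ S) ∪ (Y ∪ S), so S ⊆ (Y ∖ S) ∪ (Y ∪ S).

(⊆) This inclusion fails. Take Y = {1}, S = ∅; then 1 ∈ (Y ∖ S) ∪ (Y ∪ S) but 1 ∉ S.

The sets are not equal: only the reverse inclusion holds.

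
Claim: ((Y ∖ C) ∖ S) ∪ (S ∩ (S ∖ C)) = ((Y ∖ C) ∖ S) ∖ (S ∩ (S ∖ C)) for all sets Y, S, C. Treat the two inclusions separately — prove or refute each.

(⟹) This inclusion fails. Take Y = ∅, S = {1}, C = ∅; then 1 ∈ ((Y ∖ C) ∖ S) ∪ (S ∩ (S ∖ C)) but 1 ∉ ((Y ∖ C) ∖ S) ∖ (S ∩ (S ∖ C)).

(⟸) Let x ∈ ((Y ∖ C) ∖ S) ∖ (S ∩ (S ∖ C)). Then x ∈ Y and x ∉ S, C, from which x ∈ ((Y ∖ C) ∖ S) ∪ (S ∩ (S ∖ C)).

Only the reverse inclusion holds.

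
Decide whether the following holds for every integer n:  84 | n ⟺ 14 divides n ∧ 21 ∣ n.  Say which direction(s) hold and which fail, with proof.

The forward direction holds; the converse fails.

(→) If 84 ∣ n, write n = 84q. Since 84 = 6·14, n = 14·(6q), so 14 ∣ n; and since 84 = 4·21, n = 21·(4q), so 21 ∣ n.

(←) This fails: take n = 42. Both 14 ∣ 42 and 21 ∣ 42, yet 42 is not a multiple of 84 (since 42 = 0·84 + 42), so 84 ∤ 42.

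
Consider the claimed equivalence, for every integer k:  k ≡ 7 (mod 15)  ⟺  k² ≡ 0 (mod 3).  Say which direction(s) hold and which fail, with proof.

(→) This fails: take k = 7. Then 7 ≡ 7 (mod 15), but 7² = 49 ≡ 1 (mod 3), not 0.

(←) This fails: take k = 0. Then 0² = 0 ≡ 0 (mod 3), yet 0 ≡ 0 (mod 15), not 7.

Neither implication holds.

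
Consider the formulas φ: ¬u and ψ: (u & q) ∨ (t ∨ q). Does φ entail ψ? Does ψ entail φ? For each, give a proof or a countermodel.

(→) This fails. Under u = F, t = F, q = F, the left side is true but the right side is false.

(←) This fails. Under u = T, t = T, q = F, the left side is false but the right side is true.

(⇒) fails and (⇐) fails.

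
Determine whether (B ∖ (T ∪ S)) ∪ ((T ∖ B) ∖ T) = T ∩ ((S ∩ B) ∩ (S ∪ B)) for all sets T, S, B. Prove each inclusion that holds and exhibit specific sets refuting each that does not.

Both inclusions fail.

(⊆) This inclusion fails. Take T = ∅, S = ∅, B = {1}; then 1 ∈ (B ∖ (T ∪ S)) ∪ ((T ∖ B) ∖ T) but 1 ∉ T ∩ ((S ∩ B) ∩ (S ∪ B)).

(⊇) This inclusion fails. Take T = {1}, S = {1}, B = {1}; then 1 ∈ T ∩ ((S ∩ B) ∩ (S ∪ B)) but 1 ∉ (B ∖ (T ∪ S)) ∪ ((T ∖ B) ∖ T).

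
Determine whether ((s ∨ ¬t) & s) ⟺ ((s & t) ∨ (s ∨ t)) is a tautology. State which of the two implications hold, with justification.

Only the forward direction holds.

(⇒) Assume the antecedent. If s is true, (s & t) ∨ (s ∨ t) reduces to true regardless of the other variables. If s is false, the antecedent cannot hold. Either way (s & t) ∨ (s ∨ t) holds.

(⇐) This fails. Under s = F, t = T, the left side is false but the right side is true.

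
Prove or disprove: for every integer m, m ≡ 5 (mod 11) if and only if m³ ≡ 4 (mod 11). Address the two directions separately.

(⟹) Suppose m ≡ 5 (mod 11). Write m = 11j + 5. Then (11j + 5)³ = 1331j³ + 1815j² + 825j + 125 = 11(121j³ + 165j² + 75j + 11) + 4, so m³ ≡ 4 (mod 11).

(⟸) Conversely, suppose m³ ≡ 4 (mod 11). The only residue r in {0, …, 10} with r³ ≡ 4 (mod 11) is r = 5, so m ≡ 5 (mod 11).

The biconditional holds.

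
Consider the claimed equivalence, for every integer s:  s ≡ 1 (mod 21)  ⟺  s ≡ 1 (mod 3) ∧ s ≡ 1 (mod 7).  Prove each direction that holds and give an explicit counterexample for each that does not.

Both directions hold; the statement is true.

(⟸) If s ≡ 1 (mod 3) and s ≡ 1 (mod 7), then by the Chinese remainder theorem s ≡ 1 (mod 21). This is exactly s ≡ 1 (mod 21).

(⟹) Suppose s ≡ 1 (mod 21); write s = 21j + 1. Since 3 ∣ 21, reducing mod 3 gives s ≡ 1 (mod 3); since 7 ∣ 21, reducing mod 7 gives s ≡ 1 (mod 7).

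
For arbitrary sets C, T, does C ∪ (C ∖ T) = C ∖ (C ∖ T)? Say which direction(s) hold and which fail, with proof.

(⟹) This inclusion fails. Take C = {1}, T = ∅; then 1 ∈ C ∪ (C ∖ T) but 1 ∉ C ∖ (C ∖ T).

(⟸) Let x ∈ C ∖ (C ∖ T). Then x ∈ C ∩ T, from which x ∈ C ∪ (C ∖ T).

Only the reverse inclusion holds.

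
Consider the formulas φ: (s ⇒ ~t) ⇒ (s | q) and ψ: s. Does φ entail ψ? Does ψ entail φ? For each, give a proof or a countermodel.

(→) This fails. Under s = F, q = T, t = F, the left side is true but the right side is false.

(←) Assume the antecedent. If s is true, (s ⇒ ~t) ⇒ (s | q) reduces to true regardless of the other variables. If s is false, the antecedent cannot hold. Either way (s ⇒ ~t) ⇒ (s | q) holds.

The forward direction fails; the converse holds.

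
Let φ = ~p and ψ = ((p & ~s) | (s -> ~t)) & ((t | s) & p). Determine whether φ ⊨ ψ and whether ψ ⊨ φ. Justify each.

Both directions fail.

(⇒) This fails. Under p = F, s = F, t = F, the left side is true but the right side is false.

(⇐) This fails. Under p = T, s = T, t = F, the left side is false but the right side is true.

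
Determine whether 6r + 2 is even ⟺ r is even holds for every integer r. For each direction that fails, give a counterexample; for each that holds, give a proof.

(⇒) fails; (⇐) holds.

[⇒] This fails: take r = 3. Then 6r + 2 = 20, which is even, yet r = 3 is odd, not even.

[⇐] Suppose r is even. Since 6 is even, 6r is even for every r, so 6r + 2 has the same parity as 2, which is even. Hence 6r + 2 is even.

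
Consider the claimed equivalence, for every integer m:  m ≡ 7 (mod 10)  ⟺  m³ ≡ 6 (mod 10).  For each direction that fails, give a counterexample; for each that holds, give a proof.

(⟹) This fails: take m = 7. Then 7 ≡ 7 (mod 10), but 7³ = 343 ≡ 3 (mod 10), not 6.

(⟸) This fails: take m = 6. Then 6³ = 216 ≡ 6 (mod 10), yet 6 ≡ 6 (mod 10), not 7.

Neither direction holds.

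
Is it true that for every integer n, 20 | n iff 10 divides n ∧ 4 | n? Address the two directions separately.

(⟹) If 20 ∣ n, write n = 20q. Since 20 = 2·10, n = 10·(2q), so 10 ∣ n; and since 20 = 5·4, n = 4·(5q), so 4 ∣ n.

(⟸) Suppose 10 ∣ n and 4 ∣ n. Any common multiple of 10 and 4 is a multiple of their lcm; here lcm(10, 4) = 10·4/gcd(10, 4) = 40/2 = 20, so 20 ∣ n.

Both directions hold.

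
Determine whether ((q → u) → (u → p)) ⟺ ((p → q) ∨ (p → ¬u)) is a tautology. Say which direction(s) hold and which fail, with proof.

(⟹) This fails. Under q = F, u = T, p = T, the left side is true but the right side is false.

(⟸) This fails. Under q = F, u = T, p = F, the left side is false but the right side is true.

Neither implication holds.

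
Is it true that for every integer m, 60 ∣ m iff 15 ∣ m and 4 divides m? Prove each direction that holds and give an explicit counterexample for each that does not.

Equivalent; both directions hold.

[⇐] Suppose 15 ∣ m and 4 ∣ m. Any common multiple of 15 and 4 is a multiple of their lcm; here gcd(15, 4) = 1, so lcm(15, 4) = 15·4 = 60, so 60 ∣ m.

[⇒] If 60 ∣ m, write m = 60q. Since 60 = 4·15, m = 15·(4q), so 15 ∣ m; and since 60 = 15·4, m = 4·(15q), so 4 ∣ m.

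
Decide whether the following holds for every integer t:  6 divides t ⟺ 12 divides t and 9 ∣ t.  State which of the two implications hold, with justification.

Only the converse holds.

Converse. Suppose 12 ∣ t and 9 ∣ t. Any common multiple of 12 and 9 is a multiple of their lcm; here lcm(12, 9) = 12·9/gcd(12, 9) = 108/3 = 36, so 36 ∣ t. Since 6 ∣ 36, it follows that 6 ∣ t.

Forward direction. This fails: take t = 6. Certainly 6 ∣ 6, but 12 ∤ 6.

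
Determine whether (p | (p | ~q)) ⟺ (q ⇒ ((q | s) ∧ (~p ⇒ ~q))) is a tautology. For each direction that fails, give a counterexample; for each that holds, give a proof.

Both directions hold.

(⇒) Assume the antecedent. If p is true, q ⇒ ((q | s) ∧ (~p ⇒ ~q)) reduces to true regardless of the other variables. If p is false, the antecedent forces (p = F, s = F, q = F) or (p = F, s = T, q = F), and q ⇒ ((q | s) ∧ (~p ⇒ ~q)) holds there. Either way q ⇒ ((q | s) ∧ (~p ⇒ ~q)) holds.

(⇐) Assume the antecedent. If p is true, p | (p | ~q) reduces to true regardless of the other variables. If p is false, the antecedent forces (p = F, s = F, q = F) or (p = F, s = T, q = F), and p | (p | ~q) holds there. Either way p | (p | ~q) holds.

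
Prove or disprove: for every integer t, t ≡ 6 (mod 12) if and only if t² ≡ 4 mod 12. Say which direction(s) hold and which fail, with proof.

Both directions fail.

(⇒) This fails: take t = 6. Then 6 ≡ 6 (mod 12), but 6² = 36 ≡ 0 (mod 12), not 4.

(⇐) This fails: take t = 2. Then 2² = 4 ≡ 4 (mod 12), yet 2 ≡ 2 (mod 12), not 6.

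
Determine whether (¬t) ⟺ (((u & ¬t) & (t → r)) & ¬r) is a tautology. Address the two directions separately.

(→) This fails. Under u = F, t = F, r = F, the left side is true but the right side is false.

(←) Assume the antecedent. If u is true, the antecedent forces (u = T, t = F, r = F), and ¬t holds there. If u is false, the antecedent cannot hold. Either way ¬t holds.

The forward direction fails; the converse holds.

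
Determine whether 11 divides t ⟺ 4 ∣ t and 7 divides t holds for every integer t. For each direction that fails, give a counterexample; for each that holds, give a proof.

(⟹) This fails: take t = 11. Certainly 11 ∣ 11, but 4 ∤ 11.

(⟸) This fails: take t = 28. Both 4 ∣ 28 and 7 ∣ 28, yet 28 is not a multiple of 11 (since 28 = 2·11 + 6), so 11 ∤ 28.

Neither implication holds.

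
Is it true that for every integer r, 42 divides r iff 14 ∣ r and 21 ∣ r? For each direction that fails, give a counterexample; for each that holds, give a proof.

Both directions hold.

(⟹) If 42 ∣ r, write r = 42q. Since 42 = 3·14, r = 14·(3q), so 14 ∣ r; and since 42 = 2·21, r = 21·(2q), so 21 ∣ r.

(⟸) Suppose 14 ∣ r and 21 ∣ r. Any common multiple of 14 and 21 is a multiple of their lcm; here lcm(14, 21) = 14·21/gcd(14, 21) = 294/7 = 42, so 42 ∣ r.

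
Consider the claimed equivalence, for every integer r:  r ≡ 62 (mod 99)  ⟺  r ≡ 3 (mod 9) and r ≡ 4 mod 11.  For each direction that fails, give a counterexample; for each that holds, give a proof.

[⇒] This fails: r = 62 gives 62 ≡ 62 (mod 99) but 62 ≡ 8 (mod 9), so the conjunction on the right does not hold.

[⇐] This fails: r = 48 satisfies both congruences on the right (48 ≡ 3 mod 9 and 48 ≡ 4 mod 11) yet 48 ≡ 48 (mod 99), not 62.

Neither implication holds.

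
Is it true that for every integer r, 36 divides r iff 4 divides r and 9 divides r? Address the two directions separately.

[⇐] Suppose 4 ∣ r and 9 ∣ r. Any common multiple of 4 and 9 is a multiple of their lcm; here gcd(4, 9) = 1, so lcm(4, 9) = 4·9 = 36, so 36 ∣ r.

[⇒] If 36 ∣ r, write r = 36q. Since 36 = 9·4, r = 4·(9q), so 4 ∣ r; and since 36 = 4·9, r = 9·(4q), so 9 ∣ r.

The biconditional holds.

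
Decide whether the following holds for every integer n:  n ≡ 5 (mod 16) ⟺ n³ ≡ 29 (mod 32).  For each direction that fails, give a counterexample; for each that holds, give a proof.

[⇒] This fails: take n = 21. Then 21 ≡ 5 (mod 16), but 21³ = 9261 ≡ 13 (mod 32), not 29.

[⇐] Conversely, the residues r modulo 32 with r³ ≡ 29 (mod 32) are exactly {5}, and each is ≡ 5 (mod 16).

Not equivalent: only (⇐) holds.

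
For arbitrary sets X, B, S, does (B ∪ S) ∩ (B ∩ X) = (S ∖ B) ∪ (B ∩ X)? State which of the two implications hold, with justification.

Only the forward inclusion holds.

(⟹) Let x ∈ (B ∪ S) ∩ (B ∩ X). Then either x ∈ X ∩ B and x ∉ S; or x ∈ X ∩ B ∩ S. In each case x ∈ (S ∖ B) ∪ (B ∩ X), so (B ∪ S) ∩ (B ∩ X) ⊆ (S ∖ B) ∪ (B ∩ X).

(⟸) This inclusion fails. Take X = ∅, B = ∅, S = {1}; then 1 ∈ (S ∖ B) ∪ (B ∩ X) but 1 ∉ (B ∪ S) ∩ (B ∩ X).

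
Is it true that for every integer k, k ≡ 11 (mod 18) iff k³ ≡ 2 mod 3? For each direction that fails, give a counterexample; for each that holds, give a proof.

Forward direction. Suppose k ≡ 11 (mod 18). Then k³ ≡ 11³ = 1331 (mod 18), and since 3 ∣ 18, also k³ ≡ 2 (mod 3).

Converse. This fails: take k = 2. Then 2³ = 8 ≡ 2 (mod 3), yet 2 ≡ 2 (mod 18), not 11.

(⇒) holds; (⇐) fails.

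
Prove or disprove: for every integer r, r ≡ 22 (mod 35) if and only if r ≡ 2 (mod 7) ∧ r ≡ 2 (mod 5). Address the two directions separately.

[⇒] This fails: r = 22 gives 22 ≡ 22 (mod 35) but 22 ≡ 1 (mod 7), so the conjunction on the right does not hold.

[⇐] This fails: r = 2 satisfies both congruences on the right (2 ≡ 2 mod 7 and 2 ≡ 2 mod 5) yet 2 ≡ 2 (mod 35), not 22.

Both directions fail.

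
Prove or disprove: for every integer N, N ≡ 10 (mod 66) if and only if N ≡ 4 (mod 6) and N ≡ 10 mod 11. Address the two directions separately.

Both directions hold; the statement is true.

(⇒) Suppose N ≡ 10 (mod 66); write N = 66j + 10. Since 6 ∣ 66, reducing mod 6 gives N ≡ 10 ≡ 4 (mod 6); since 11 ∣ 66, reducing mod 11 gives N ≡ 10 (mod 11).

(⇐) Conversely, if N ≡ 4 (mod 6) and N ≡ 10 (mod 11), then by the Chinese remainder theorem N ≡ 10 (mod 66). This is exactly N ≡ 10 (mod 66).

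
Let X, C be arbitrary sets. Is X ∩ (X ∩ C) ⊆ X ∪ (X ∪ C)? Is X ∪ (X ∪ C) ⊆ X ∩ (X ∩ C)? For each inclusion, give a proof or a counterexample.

(⟸) This inclusion fails. Take X = {1}, C = ∅; then 1 ∈ X ∪ (X ∪ C) but 1 ∉ X ∩ (X ∩ C).

(⟹) Let x ∈ X ∩ (X ∩ C). Then x ∈ X ∩ C, from which x ∈ X ∪ (X ∪ C).

(⊆) holds; (⊇) fails.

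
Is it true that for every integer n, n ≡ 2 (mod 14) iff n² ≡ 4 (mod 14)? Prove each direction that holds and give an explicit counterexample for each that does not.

[⇒] Suppose n ≡ 2 (mod 14). Write n = 14j + 2. Then (14j + 2)² = 196j² + 56j + 4 = 14(14j² + 4j) + 4, so n² ≡ 4 (mod 14).

[⇐] This fails: take n = 12. Then 12² = 144 ≡ 4 (mod 14), yet 12 ≡ 12 (mod 14), not 2.

The forward direction holds; the converse fails.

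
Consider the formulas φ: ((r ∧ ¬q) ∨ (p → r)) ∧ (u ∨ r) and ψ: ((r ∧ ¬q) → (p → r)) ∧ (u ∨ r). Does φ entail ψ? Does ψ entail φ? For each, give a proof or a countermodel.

(⇒) holds; (⇐) fails.

[⇒] Assume the antecedent. If r is true, ((r ∧ ¬q) → (p → r)) ∧ (u ∨ r) reduces to true regardless of the other variables. If r is false, the antecedent forces (p = F, r = F, q = F, u = T) or (p = F, r = F, q = T, u = T), and ((r ∧ ¬q) → (p → r)) ∧ (u ∨ r) holds there. Either way ((r ∧ ¬q) → (p → r)) ∧ (u ∨ r) holds.

[⇐] This fails. Under p = T, r = F, q = F, u = T, the left side is false but the right side is true.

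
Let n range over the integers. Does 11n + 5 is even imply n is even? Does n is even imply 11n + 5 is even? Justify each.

(→) This fails: n = 7 gives 11n + 5 = 82, which is even, but 7 is odd, not even.

(←) This also fails: n = 2 is even, but 11n + 5 = 27 is odd, not even.

Neither direction holds.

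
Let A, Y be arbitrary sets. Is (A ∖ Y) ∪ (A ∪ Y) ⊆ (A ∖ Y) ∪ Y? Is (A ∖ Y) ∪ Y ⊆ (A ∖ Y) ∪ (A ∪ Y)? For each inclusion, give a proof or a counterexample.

Both inclusions hold; the sets are equal.

(⟸) Let x ∈ (A ∖ Y) ∪ Y. Then either x ∈ A and x ∉ Y; or x ∈ Y and x ∉ A; or x ∈ A ∩ Y. In each case x ∈ (A ∖ Y) ∪ (A ∪ Y), so (A ∖ Y) ∪ Y ⊆ (A ∖ Y) ∪ (A ∪ Y).

(⟹) Let x ∈ (A ∖ Y) ∪ (A ∪ Y). Then either x ∈ A and x ∉ Y; or x ∈ Y and x ∉ A; or x ∈ A ∩ Y. In each case x ∈ (A ∖ Y) ∪ Y, so (A ∖ Y) ∪ (A ∪ Y) ⊆ (A ∖ Y) ∪ Y.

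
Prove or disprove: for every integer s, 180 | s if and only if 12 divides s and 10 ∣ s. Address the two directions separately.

(⇒) If 180 ∣ s, write s = 180q. Since 180 = 15·12, s = 12·(15q), so 12 ∣ s; and since 180 = 18·10, s = 10·(18q), so 10 ∣ s.

(⇐) This fails: take s = 60. Both 12 ∣ 60 and 10 ∣ 60, yet 60 is not a multiple of 180 (since 60 = 0·180 + 60), so 180 ∤ 60.

The forward direction holds; the converse fails.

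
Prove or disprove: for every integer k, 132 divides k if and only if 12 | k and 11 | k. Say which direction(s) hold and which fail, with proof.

Converse. Suppose 12 ∣ k and 11 ∣ k. Any common multiple of 12 and 11 is a multiple of their lcm; here gcd(12, 11) = 1, so lcm(12, 11) = 12·11 = 132, so 132 ∣ k.

Forward direction. If 132 ∣ k, write k = 132q. Since 132 = 11·12, k = 12·(11q), so 12 ∣ k; and since 132 = 12·11, k = 11·(12q), so 11 ∣ k.

Both implications hold.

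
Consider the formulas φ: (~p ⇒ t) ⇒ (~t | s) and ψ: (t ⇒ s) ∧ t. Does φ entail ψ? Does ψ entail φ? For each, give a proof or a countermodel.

Not equivalent: only (⇐) holds.

(⟹) This fails. Under s = F, p = F, t = F, the left side is true but the right side is false.

(⟸) Assume the antecedent. If s is true, (~p ⇒ t) ⇒ (~t | s) reduces to true regardless of the other variables. If s is false, the antecedent cannot hold. Either way (~p ⇒ t) ⇒ (~t | s) holds.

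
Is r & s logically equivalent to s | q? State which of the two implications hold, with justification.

Forward direction. Assume the antecedent. If s is true, s | q reduces to true regardless of the other variables. If s is false, the antecedent cannot hold. Either way s | q holds.

Converse. This fails. Under s = T, q = F, r = F, the left side is false but the right side is true.

Only the forward implication holds.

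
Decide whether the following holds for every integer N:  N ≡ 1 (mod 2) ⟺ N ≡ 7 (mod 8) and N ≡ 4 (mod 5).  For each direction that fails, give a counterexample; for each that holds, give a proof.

Not equivalent: only (⇐) holds.

[⇒] This fails: N = 1 gives 1 ≡ 1 (mod 2) but 1 ≡ 1 (mod 8), so the conjunction on the right does not hold.

[⇐] Conversely, if N ≡ 7 (mod 8) and N ≡ 4 (mod 5), then by the Chinese remainder theorem N ≡ 39 (mod 40). Since 39 ≡ 1 (mod 2) and 2 ∣ 40, we get N ≡ 1 (mod 2).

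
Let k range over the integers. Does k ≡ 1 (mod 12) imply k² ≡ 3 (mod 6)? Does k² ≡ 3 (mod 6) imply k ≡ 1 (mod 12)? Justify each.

(⇒) fails and (⇐) fails.

(⇒) This fails: take k = 1. Then 1 ≡ 1 (mod 12), but 1² = 1 ≡ 1 (mod 6), not 3.

(⇐) This fails: take k = 3. Then 3² = 9 ≡ 3 (mod 6), yet 3 ≡ 3 (mod 12), not 1.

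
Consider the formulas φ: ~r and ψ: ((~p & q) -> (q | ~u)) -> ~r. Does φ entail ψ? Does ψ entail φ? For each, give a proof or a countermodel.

Both implications hold.

Forward direction. Assume the antecedent. If r is true, the antecedent cannot hold. If r is false, ((~p & q) -> (q | ~u)) -> ~r reduces to true regardless of the other variables. Either way ((~p & q) -> (q | ~u)) -> ~r holds.

Converse. Assume the antecedent. If r is true, the antecedent cannot hold. If r is false, ~r reduces to true regardless of the other variables. Either way ~r holds.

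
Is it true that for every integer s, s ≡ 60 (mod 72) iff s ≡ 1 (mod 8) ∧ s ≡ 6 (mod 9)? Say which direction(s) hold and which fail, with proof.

Neither implication holds.

(⇒) This fails: s = 60 gives 60 ≡ 60 (mod 72) but 60 ≡ 4 (mod 8), so the conjunction on the right does not hold.

(⇐) This fails: s = 33 satisfies both congruences on the right (33 ≡ 1 mod 8 and 33 ≡ 6 mod 9) yet 33 ≡ 33 (mod 72), not 60.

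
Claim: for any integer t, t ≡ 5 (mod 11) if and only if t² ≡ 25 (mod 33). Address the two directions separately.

Both directions fail.

Forward direction. This fails: take t = 27. Then 27 ≡ 5 (mod 11), but 27² = 729 ≡ 3 (mod 33), not 25.

Converse. This fails: take t = 17. Then 17² = 289 ≡ 25 (mod 33), yet 17 ≡ 6 (mod 11), not 5.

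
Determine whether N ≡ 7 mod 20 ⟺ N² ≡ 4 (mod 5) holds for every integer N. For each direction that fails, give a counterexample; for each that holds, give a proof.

Only the forward implication holds.

(→) Suppose N ≡ 7 (mod 20). Then N² ≡ 7² = 49 (mod 20), and since 5 ∣ 20, also N² ≡ 4 (mod 5).

(←) This fails: take N = 2. Then 2² = 4 ≡ 4 (mod 5), yet 2 ≡ 2 (mod 20), not 7.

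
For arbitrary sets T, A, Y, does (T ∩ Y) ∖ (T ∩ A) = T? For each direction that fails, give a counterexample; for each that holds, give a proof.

The sets are not equal: only the forward inclusion holds.

(⊆) Let x ∈ (T ∩ Y) ∖ (T ∩ A). Then x ∈ T ∩ Y and x ∉ A, from which x ∈ T.

(⊇) This inclusion fails. Take T = {1}, A = ∅, Y = ∅; then 1 ∈ T but 1 ∉ (T ∩ Y) ∖ (T ∩ A).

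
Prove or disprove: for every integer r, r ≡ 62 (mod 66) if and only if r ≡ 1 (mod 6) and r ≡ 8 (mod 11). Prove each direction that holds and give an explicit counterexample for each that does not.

Neither implication holds.

Forward direction. This fails: r = 62 gives 62 ≡ 62 (mod 66) but 62 ≡ 2 (mod 6), so the conjunction on the right does not hold.

Converse. This fails: r = 19 satisfies both congruences on the right (19 ≡ 1 mod 6 and 19 ≡ 8 mod 11) yet 19 ≡ 19 (mod 66), not 62.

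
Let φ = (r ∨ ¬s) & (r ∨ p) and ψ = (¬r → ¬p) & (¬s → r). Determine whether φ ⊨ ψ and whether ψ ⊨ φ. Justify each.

(⟹) This fails. Under s = F, r = F, p = T, the left side is true but the right side is false.

(⟸) This fails. Under s = T, r = F, p = F, the left side is false but the right side is true.

Neither implication holds.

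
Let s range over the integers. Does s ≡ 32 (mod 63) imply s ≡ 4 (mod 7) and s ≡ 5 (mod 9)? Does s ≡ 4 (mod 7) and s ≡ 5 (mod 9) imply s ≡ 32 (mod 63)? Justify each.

(→) Suppose s ≡ 32 (mod 63); write s = 63j + 32. Since 7 ∣ 63, reducing mod 7 gives s ≡ 32 ≡ 4 (mod 7); since 9 ∣ 63, reducing mod 9 gives s ≡ 32 ≡ 5 (mod 9).

(←) Conversely, if s ≡ 4 (mod 7) and s ≡ 5 (mod 9), then by the Chinese remainder theorem s ≡ 32 (mod 63). This is exactly s ≡ 32 (mod 63).

Both implications hold.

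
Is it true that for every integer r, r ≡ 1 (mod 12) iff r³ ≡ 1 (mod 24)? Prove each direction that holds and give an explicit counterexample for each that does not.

(⇒) This fails: take r = 13. Then 13 ≡ 1 (mod 12), but 13³ = 2197 ≡ 13 (mod 24), not 1.

(⇐) Conversely, the residues r modulo 24 with r³ ≡ 1 (mod 24) are exactly {1}, and each is ≡ 1 (mod 12).

Only the converse holds.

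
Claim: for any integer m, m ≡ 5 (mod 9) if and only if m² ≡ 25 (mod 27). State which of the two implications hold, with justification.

Forward direction. This fails: take m = 14. Then 14 ≡ 5 (mod 9), but 14² = 196 ≡ 7 (mod 27), not 25.

Converse. This fails: take m = 22. Then 22² = 484 ≡ 25 (mod 27), yet 22 ≡ 4 (mod 9), not 5.

Both directions fail.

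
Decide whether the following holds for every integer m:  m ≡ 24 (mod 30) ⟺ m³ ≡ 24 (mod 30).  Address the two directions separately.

Both implications hold.

(→) Suppose m ≡ 24 (mod 30). Write m = 30j + 24. Then (30j + 24)³ = 27000j³ + 64800j² + 51840j + 13824 = 30(900j³ + 2160j² + 1728j + 460) + 24, so m³ ≡ 24 (mod 30).

(←) Conversely, suppose m³ ≡ 24 (mod 30). The only residue r in {0, …, 29} with r³ ≡ 24 (mod 30) is r = 24, so m ≡ 24 (mod 30).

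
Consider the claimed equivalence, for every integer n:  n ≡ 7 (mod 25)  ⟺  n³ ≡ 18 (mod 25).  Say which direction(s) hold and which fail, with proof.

(⇒) Suppose n ≡ 7 (mod 25). Write n = 25j + 7. Then (25j + 7)³ = 15625j³ + 13125j² + 3675j + 343 = 25(625j³ + 525j² + 147j + 13) + 18, so n³ ≡ 18 (mod 25).

(⇐) Conversely, suppose n³ ≡ 18 (mod 25). The only residue r in {0, …, 24} with r³ ≡ 18 (mod 25) is r = 7, so n ≡ 7 (mod 25).

Both directions hold; the statement is true.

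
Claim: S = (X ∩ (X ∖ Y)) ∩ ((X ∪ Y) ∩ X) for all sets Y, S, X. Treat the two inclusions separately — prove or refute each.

(⊆) This inclusion fails. Take Y = ∅, S = {1}, X = ∅; then 1 ∈ S but 1 ∉ (X ∩ (X ∖ Y)) ∩ ((X ∪ Y) ∩ X).

(⊇) This inclusion fails. Take Y = ∅, S = ∅, X = {1}; then 1 ∈ (X ∩ (X ∖ Y)) ∩ ((X ∪ Y) ∩ X) but 1 ∉ S.

(⊆) fails and (⊇) fails.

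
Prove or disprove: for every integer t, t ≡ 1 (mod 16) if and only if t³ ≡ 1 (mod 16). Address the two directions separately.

[⇒] Suppose t ≡ 1 (mod 16). Write t = 16j + 1. Then (16j + 1)³ = 4096j³ + 768j² + 48j + 1 = 16(256j³ + 48j² + 3j) + 1, so t³ ≡ 1 (mod 16).

[⇐] Conversely, suppose t³ ≡ 1 (mod 16). The only residue r in {0, …, 15} with r³ ≡ 1 (mod 16) is r = 1, so t ≡ 1 (mod 16).

The biconditional holds.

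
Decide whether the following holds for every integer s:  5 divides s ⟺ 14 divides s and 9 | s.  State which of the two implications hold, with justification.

Both directions fail.

[⇒] This fails: take s = 5. Certainly 5 ∣ 5, but 14 ∤ 5.

[⇐] This fails: take s = 126. Both 14 ∣ 126 and 9 ∣ 126, yet 126 is not a multiple of 5 (since 126 = 25·5 + 1), so 5 ∤ 126.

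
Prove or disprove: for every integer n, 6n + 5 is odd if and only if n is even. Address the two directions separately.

Only the converse holds.

[⇐] Suppose n is even. Since 6 is even, 6n is even for every n, so 6n + 5 has the same parity as 5, which is odd. Hence 6n + 5 is odd.

[⇒] This fails: take n = 5. Then 6n + 5 = 35, which is odd, yet n = 5 is odd, not even.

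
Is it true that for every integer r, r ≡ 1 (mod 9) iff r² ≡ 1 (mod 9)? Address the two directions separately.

[⇒] Suppose r ≡ 1 (mod 9). Write r = 9j + 1. Then (9j + 1)² = 81j² + 18j + 1 = 9(9j² + 2j) + 1, so r² ≡ 1 (mod 9).

[⇐] This fails: take r = 8. Then 8² = 64 ≡ 1 (mod 9), yet 8 ≡ 8 (mod 9), not 1.

Only the forward implication holds.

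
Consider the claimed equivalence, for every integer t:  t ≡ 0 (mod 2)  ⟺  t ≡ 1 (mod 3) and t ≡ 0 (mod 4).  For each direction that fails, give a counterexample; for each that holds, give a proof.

Forward direction. This fails: t = 0 gives 0 ≡ 0 (mod 2) but 0 ≡ 0 (mod 3), so the conjunction on the right does not hold.

Converse. If t ≡ 1 (mod 3) and t ≡ 0 (mod 4), then by the Chinese remainder theorem t ≡ 4 (mod 12). Since 4 ≡ 0 (mod 2) and 2 ∣ 12, we get t ≡ 0 (mod 2).

The forward direction fails; the converse holds.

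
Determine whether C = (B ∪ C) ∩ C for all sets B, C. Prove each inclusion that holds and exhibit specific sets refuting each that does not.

Both inclusions hold; the sets are equal.

(⟹) Let x ∈ C. Then either x ∈ C and x ∉ B; or x ∈ B ∩ C. In each case x ∈ (B ∪ C) ∩ C, so C ⊆ (B ∪ C) ∩ C.

(⟸) Let x ∈ (B ∪ C) ∩ C. Then either x ∈ C and x ∉ B; or x ∈ B ∩ C. In each case x ∈ C, so (B ∪ C) ∩ C ⊆ C.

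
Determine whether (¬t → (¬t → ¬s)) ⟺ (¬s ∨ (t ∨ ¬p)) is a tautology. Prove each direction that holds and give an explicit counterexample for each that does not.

Forward direction. Assume the antecedent. If t is true, ¬s ∨ (t ∨ ¬p) reduces to true regardless of the other variables. If t is false, the antecedent forces (t = F, p = F, s = F) or (t = F, p = T, s = F), and ¬s ∨ (t ∨ ¬p) holds there. Either way ¬s ∨ (t ∨ ¬p) holds.

Converse. This fails. Under t = F, p = F, s = T, the left side is false but the right side is true.

The forward direction holds; the converse fails.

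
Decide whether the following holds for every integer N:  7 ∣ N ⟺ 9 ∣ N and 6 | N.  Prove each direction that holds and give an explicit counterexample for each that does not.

Both directions fail.

(⟹) This fails: take N = 7. Certainly 7 ∣ 7, but 9 ∤ 7.

(⟸) This fails: take N = 18. Both 9 ∣ 18 and 6 ∣ 18, yet 18 is not a multiple of 7 (since 18 = 2·7 + 4), so 7 ∤ 18.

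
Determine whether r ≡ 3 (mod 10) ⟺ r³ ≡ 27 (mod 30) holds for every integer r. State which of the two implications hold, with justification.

Only the reverse direction holds.

(⇒) This fails: take r = 13. Then 13 ≡ 3 (mod 10), but 13³ = 2197 ≡ 7 (mod 30), not 27.

(⇐) Conversely, the residues r modulo 30 with r³ ≡ 27 (mod 30) are exactly {3}, and each is ≡ 3 (mod 10).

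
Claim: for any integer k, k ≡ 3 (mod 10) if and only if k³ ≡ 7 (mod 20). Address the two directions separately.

Not equivalent: only (⇐) holds.

Converse. The residues r modulo 20 with r³ ≡ 7 (mod 20) are exactly {3}, and each is ≡ 3 (mod 10).

Forward direction. This fails: take k = 13. Then 13 ≡ 3 (mod 10), but 13³ = 2197 ≡ 17 (mod 20), not 7.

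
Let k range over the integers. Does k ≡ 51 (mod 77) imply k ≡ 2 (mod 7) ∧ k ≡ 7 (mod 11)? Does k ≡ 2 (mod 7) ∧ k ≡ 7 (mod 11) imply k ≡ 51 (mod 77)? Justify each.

Both directions hold; the statement is true.

[⇒] Suppose k ≡ 51 (mod 77); write k = 77j + 51. Since 7 ∣ 77, reducing mod 7 gives k ≡ 51 ≡ 2 (mod 7); since 11 ∣ 77, reducing mod 11 gives k ≡ 51 ≡ 7 (mod 11).

[⇐] Conversely, if k ≡ 2 (mod 7) and k ≡ 7 (mod 11), then by the Chinese remainder theorem k ≡ 51 (mod 77). This is exactly k ≡ 51 (mod 77).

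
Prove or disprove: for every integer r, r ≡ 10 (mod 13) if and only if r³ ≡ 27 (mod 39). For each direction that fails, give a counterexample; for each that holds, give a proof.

(→) This fails: take r = 10. Then 10 ≡ 10 (mod 13), but 10³ = 1000 ≡ 25 (mod 39), not 27.

(←) This fails: take r = 3. Then 3³ = 27 ≡ 27 (mod 39), yet 3 ≡ 3 (mod 13), not 10.

Neither implication holds.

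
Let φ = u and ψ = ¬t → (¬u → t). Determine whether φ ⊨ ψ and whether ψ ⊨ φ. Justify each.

(⇐) This fails. Under t = T, u = F, the left side is false but the right side is true.

(⇒) Assume the antecedent. If t is true, ¬t → (¬u → t) reduces to true regardless of the other variables. If t is false, the antecedent forces (t = F, u = T), and ¬t → (¬u → t) holds there. Either way ¬t → (¬u → t) holds.

Only the forward direction holds.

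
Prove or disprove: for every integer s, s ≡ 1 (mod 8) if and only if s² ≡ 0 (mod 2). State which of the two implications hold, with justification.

Neither implication holds.

(→) This fails: take s = 1. Then 1 ≡ 1 (mod 8), but 1² = 1 ≡ 1 (mod 2), not 0.

(←) This fails: take s = 0. Then 0² = 0 ≡ 0 (mod 2), yet 0 ≡ 0 (mod 8), not 1.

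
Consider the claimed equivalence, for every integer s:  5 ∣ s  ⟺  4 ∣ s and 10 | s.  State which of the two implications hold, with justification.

(→) This fails: take s = 5. Certainly 5 ∣ 5, but 4 ∤ 5.

(←) Suppose 4 ∣ s and 10 ∣ s. Any common multiple of 4 and 10 is a multiple of their lcm; here lcm(4, 10) = 4·10/gcd(4, 10) = 40/2 = 20, so 20 ∣ s. Since 5 ∣ 20, it follows that 5 ∣ s.

Not equivalent: only (⇐) holds.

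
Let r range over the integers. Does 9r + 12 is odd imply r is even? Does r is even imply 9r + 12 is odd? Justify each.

Neither implication holds.

[⇒] This fails: r = 7 gives 9r + 12 = 75, which is odd, but 7 is odd, not even.

[⇐] This also fails: r = 6 is even, but 9r + 12 = 66 is even, not odd.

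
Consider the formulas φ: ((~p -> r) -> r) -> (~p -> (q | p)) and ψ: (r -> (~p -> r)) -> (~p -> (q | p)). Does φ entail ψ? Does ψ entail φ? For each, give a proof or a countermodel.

(←) Assume the antecedent. If p is true, the consequent reduces to true regardless of the other variables. If p is false, the antecedent forces (p = F, r = F, q = T) or (p = F, r = T, q = T), and the consequent holds there. Either way the consequent holds.

(→) Assume the antecedent. If p is true, the consequent reduces to true regardless of the other variables. If p is false, the antecedent forces (p = F, r = F, q = T) or (p = F, r = T, q = T), and the consequent holds there. Either way the consequent holds.

Both implications hold.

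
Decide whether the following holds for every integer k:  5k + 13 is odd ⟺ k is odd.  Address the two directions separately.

(⟹) This fails: k = 0 gives 5k + 13 = 13, which is odd, but 0 is even, not odd.

(⟸) This also fails: k = 5 is odd, but 5k + 13 = 38 is even, not odd.

(⇒) fails and (⇐) fails.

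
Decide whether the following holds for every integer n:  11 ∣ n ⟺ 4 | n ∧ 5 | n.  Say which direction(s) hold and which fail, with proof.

Both directions fail.

(⇒) This fails: take n = 11. Certainly 11 ∣ 11, but 4 ∤ 11.

(⇐) This fails: take n = 20. Both 4 ∣ 20 and 5 ∣ 20, yet 20 is not a multiple of 11 (since 20 = 1·11 + 9), so 11 ∤ 20.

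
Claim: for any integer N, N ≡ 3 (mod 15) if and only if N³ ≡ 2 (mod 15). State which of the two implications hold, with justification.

[⇒] This fails: take N = 3. Then 3 ≡ 3 (mod 15), but 3³ = 27 ≡ 12 (mod 15), not 2.

[⇐] This fails: take N = 8. Then 8³ = 512 ≡ 2 (mod 15), yet 8 ≡ 8 (mod 15), not 3.

Neither implication holds.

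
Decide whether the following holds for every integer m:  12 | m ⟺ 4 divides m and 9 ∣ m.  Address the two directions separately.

Forward direction. This fails: take m = 12. Certainly 12 ∣ 12, but 9 ∤ 12.

Converse. Suppose 4 ∣ m and 9 ∣ m. Any common multiple of 4 and 9 is a multiple of their lcm; here gcd(4, 9) = 1, so lcm(4, 9) = 4·9 = 36, so 36 ∣ m. Since 12 ∣ 36, it follows that 12 ∣ m.

The forward direction fails; the converse holds.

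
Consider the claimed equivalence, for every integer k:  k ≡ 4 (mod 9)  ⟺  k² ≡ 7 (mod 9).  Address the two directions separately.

[⇐] This fails: take k = 5. Then 5² = 25 ≡ 7 (mod 9), yet 5 ≡ 5 (mod 9), not 4.

[⇒] Suppose k ≡ 4 (mod 9). Write k = 9j + 4. Then (9j + 4)² = 81j² + 72j + 16 = 9(9j² + 8j + 1) + 7, so k² ≡ 7 (mod 9).

Not equivalent: only (⇒) holds.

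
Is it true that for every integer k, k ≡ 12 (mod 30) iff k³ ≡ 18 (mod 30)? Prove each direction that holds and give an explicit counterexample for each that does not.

(⟸) Suppose k³ ≡ 18 (mod 30). The only residue r in {0, …, 29} with r³ ≡ 18 (mod 30) is r = 12, so k ≡ 12 (mod 30).

(⟹) Suppose k ≡ 12 (mod 30). Write k = 30j + 12. Then (30j + 12)³ = 27000j³ + 32400j² + 12960j + 1728 = 30(900j³ + 1080j² + 432j + 57) + 18, so k³ ≡ 18 (mod 30).

Both implications hold.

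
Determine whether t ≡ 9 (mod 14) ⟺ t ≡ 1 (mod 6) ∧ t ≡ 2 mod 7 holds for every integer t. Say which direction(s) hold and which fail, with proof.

Only the reverse direction holds.

(⟹) This fails: t = 9 gives 9 ≡ 9 (mod 14) but 9 ≡ 3 (mod 6), so the conjunction on the right does not hold.

(⟸) Conversely, if t ≡ 1 (mod 6) and t ≡ 2 (mod 7), then by the Chinese remainder theorem t ≡ 37 (mod 42). Since 37 ≡ 9 (mod 14) and 14 ∣ 42, we get t ≡ 9 (mod 14).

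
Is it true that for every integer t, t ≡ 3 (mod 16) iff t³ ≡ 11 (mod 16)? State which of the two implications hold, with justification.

Equivalent; both directions hold.

(⇐) Suppose t³ ≡ 11 (mod 16). The only residue r in {0, …, 15} with r³ ≡ 11 (mod 16) is r = 3, so t ≡ 3 (mod 16).

(⇒) Suppose t ≡ 3 (mod 16). Write t = 16j + 3. Then (16j + 3)³ = 4096j³ + 2304j² + 432j + 27 = 16(256j³ + 144j² + 27j + 1) + 11, so t³ ≡ 11 (mod 16).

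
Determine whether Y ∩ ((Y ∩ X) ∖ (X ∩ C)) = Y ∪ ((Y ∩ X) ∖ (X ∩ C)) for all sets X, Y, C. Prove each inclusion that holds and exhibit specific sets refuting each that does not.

The sets are not equal: only the forward inclusion holds.

(⊆) Let x ∈ Y ∩ ((Y ∩ X) ∖ (X ∩ C)). Then x ∈ X ∩ Y and x ∉ C, from which x ∈ Y ∪ ((Y ∩ X) ∖ (X ∩ C)).

(⊇) This inclusion fails. Take X = ∅, Y = {1}, C = ∅; then 1 ∈ Y ∪ ((Y ∩ X) ∖ (X ∩ C)) but 1 ∉ Y ∩ ((Y ∩ X) ∖ (X ∩ C)).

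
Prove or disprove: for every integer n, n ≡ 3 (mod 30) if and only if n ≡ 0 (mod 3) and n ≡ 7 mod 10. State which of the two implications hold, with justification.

(⟹) This fails: n = 3 gives 3 ≡ 3 (mod 30) but 3 ≡ 3 (mod 10), so the conjunction on the right does not hold.

(⟸) This fails: n = 27 satisfies both congruences on the right (27 ≡ 0 mod 3 and 27 ≡ 7 mod 10) yet 27 ≡ 27 (mod 30), not 3.

Neither implication holds.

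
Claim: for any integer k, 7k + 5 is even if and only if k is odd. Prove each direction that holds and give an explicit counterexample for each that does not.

(⟹) Suppose 7k + 5 is even. Since 7 is odd, 7k and k have the same parity, so 7k + 5 ≡ k + 5 (mod 2). As 5 is odd, 7k + 5 is even exactly when k is odd. Thus k is odd.

(⟸) Conversely, suppose k is odd; write k = 2j + 1. Then 7k + 5 = 7·(2j + 1) + 5 = 2·7j + 12, which is even.

Both directions hold; the statement is true.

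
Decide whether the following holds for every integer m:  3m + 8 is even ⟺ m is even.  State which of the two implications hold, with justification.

(⟹) Suppose 3m + 8 is even. Since 3 is odd, 3m and m have the same parity, so 3m + 8 ≡ m + 8 (mod 2). As 8 is even, 3m + 8 is even exactly when m is even. Thus m is even.

(⟸) Conversely, suppose m is even; write m = 2j. Then 3m + 8 = 3·(2j) + 8 = 2·3j + 8, which is even.

Equivalent; both directions hold.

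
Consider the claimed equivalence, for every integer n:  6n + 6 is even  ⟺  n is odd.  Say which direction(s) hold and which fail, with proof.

(⟹) This fails: take n = 2. Then 6n + 6 = 18, which is even, yet n = 2 is even, not odd.

(⟸) Suppose n is odd. Since 6 is even, 6n is even for every n, so 6n + 6 has the same parity as 6, which is even. Hence 6n + 6 is even.

Only the converse holds.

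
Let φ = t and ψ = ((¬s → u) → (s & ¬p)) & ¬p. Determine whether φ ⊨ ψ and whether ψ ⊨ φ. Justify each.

(⇒) fails and (⇐) fails.

(→) This fails. Under t = T, p = T, u = F, s = F, the left side is true but the right side is false.

(←) This fails. Under t = F, p = F, u = F, s = F, the left side is false but the right side is true.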